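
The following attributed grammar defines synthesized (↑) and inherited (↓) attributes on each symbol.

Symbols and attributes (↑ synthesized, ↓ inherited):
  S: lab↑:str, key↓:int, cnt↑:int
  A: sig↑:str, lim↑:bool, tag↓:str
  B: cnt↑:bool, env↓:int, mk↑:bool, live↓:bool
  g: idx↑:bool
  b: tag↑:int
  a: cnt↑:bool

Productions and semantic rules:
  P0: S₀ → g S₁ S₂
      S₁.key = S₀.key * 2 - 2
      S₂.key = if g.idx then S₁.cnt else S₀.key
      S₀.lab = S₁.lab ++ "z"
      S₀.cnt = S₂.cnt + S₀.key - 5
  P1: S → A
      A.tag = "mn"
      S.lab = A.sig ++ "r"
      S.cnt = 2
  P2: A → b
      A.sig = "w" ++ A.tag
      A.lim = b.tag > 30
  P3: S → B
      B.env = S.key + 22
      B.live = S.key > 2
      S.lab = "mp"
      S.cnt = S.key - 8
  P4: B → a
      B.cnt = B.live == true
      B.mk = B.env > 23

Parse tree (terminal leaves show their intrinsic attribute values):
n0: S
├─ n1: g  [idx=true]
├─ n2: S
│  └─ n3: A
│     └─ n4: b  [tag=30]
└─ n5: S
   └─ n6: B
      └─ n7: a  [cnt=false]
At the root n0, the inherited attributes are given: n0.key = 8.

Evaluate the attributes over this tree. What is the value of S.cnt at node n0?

-3

1. n0.key = 8  [given at root]
2. n1.idx = true  [terminal]
3. n2.key = 14  [S₀.key * 2 - 2]
4. n3.tag = "mn"  ["mn"]
5. n4.tag = 30  [terminal]
6. n3.sig = "wmn"  ["w" ++ A.tag]
7. n3.lim = false  [b.tag > 30]
8. n2.lab = "wmnr"  [A.sig ++ "r"]
9. n2.cnt = 2  [2]
10. n5.key = 2  [if g.idx then S₁.cnt else S₀.key]
11. n6.env = 24  [S.key + 22]
12. n6.live = false  [S.key > 2]
13. n7.cnt = false  [terminal]
14. n6.cnt = false  [B.live == true]
15. n6.mk = true  [B.env > 23]
16. n5.lab = "mp"  ["mp"]
17. n5.cnt = -6  [S.key - 8]
18. n0.lab = "wmnrz"  [S₁.lab ++ "z"]
19. n0.cnt = -3  [S₂.cnt + S₀.key - 5]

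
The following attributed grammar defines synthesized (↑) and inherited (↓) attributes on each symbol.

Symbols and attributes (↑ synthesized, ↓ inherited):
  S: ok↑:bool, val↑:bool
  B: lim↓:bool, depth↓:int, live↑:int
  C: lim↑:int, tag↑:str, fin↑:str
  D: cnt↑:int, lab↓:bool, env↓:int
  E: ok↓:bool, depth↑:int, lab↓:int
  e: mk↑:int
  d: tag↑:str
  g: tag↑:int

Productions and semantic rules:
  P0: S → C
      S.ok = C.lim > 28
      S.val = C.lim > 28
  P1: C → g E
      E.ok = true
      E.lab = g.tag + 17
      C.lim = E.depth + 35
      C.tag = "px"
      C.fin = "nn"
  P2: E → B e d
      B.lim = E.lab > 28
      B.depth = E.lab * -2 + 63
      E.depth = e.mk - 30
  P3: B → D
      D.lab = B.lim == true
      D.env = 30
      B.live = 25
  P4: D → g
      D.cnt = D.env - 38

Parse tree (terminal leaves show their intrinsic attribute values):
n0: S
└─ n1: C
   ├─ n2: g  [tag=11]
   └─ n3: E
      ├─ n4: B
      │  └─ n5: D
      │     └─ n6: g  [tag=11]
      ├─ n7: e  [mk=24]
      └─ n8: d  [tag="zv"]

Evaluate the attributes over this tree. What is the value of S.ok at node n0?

true

1. n2.tag = 11  [terminal]
2. n3.ok = true  [true]
3. n3.lab = 28  [g.tag + 17]
4. n4.lim = false  [E.lab > 28]
5. n4.depth = 7  [E.lab * -2 + 63]
6. n5.lab = false  [B.lim == true]
7. n5.env = 30  [30]
8. n6.tag = 11  [terminal]
9. n5.cnt = -8  [D.env - 38]
10. n4.live = 25  [25]
11. n7.mk = 24  [terminal]
12. n8.tag = "zv"  [terminal]
13. n3.depth = -6  [e.mk - 30]
14. n1.lim = 29  [E.depth + 35]
15. n1.tag = "px"  ["px"]
16. n1.fin = "nn"  ["nn"]
17. n0.ok = true  [C.lim > 28]
18. n0.val = true  [C.lim > 28]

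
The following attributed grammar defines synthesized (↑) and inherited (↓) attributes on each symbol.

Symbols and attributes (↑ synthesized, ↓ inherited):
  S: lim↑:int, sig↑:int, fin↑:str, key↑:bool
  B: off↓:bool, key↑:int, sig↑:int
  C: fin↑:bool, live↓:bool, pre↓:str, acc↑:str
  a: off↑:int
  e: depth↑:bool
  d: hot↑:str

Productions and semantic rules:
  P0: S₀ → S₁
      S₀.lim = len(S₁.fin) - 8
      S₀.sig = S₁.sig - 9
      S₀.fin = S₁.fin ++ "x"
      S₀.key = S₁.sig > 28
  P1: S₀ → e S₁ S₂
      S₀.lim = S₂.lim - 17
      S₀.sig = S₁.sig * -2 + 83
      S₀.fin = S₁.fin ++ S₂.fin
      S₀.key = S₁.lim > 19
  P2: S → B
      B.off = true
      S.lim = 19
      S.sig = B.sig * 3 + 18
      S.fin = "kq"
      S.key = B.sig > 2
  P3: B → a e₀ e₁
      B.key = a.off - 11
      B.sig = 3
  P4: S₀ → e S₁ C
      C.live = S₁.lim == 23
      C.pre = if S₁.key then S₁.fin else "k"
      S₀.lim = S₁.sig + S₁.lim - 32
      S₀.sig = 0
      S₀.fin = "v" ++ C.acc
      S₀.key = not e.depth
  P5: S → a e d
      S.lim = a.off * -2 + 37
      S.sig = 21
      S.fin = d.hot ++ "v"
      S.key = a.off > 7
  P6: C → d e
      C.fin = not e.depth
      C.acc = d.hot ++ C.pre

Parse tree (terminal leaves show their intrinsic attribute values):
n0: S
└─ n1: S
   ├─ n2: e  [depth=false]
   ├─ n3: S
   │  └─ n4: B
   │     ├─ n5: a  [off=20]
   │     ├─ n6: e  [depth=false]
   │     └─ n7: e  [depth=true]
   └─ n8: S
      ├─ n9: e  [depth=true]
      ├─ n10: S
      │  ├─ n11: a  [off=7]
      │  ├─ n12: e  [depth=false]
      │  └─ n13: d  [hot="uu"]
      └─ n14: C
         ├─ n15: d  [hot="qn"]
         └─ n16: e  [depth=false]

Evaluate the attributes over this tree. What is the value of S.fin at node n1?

"kqvqnk"

1. n2.depth = false  [terminal]
2. n4.off = true  [true]
3. n5.off = 20  [terminal]
4. n6.depth = false  [terminal]
5. n7.depth = true  [terminal]
6. n4.key = 9  [a.off - 11]
7. n4.sig = 3  [3]
8. n3.lim = 19  [19]
9. n3.sig = 27  [B.sig * 3 + 18]
10. n3.fin = "kq"  ["kq"]
11. n3.key = true  [B.sig > 2]
12. n9.depth = true  [terminal]
13. n11.off = 7  [terminal]
14. n12.depth = false  [terminal]
15. n13.hot = "uu"  [terminal]
16. n10.lim = 23  [a.off * -2 + 37]
17. n10.sig = 21  [21]
18. n10.fin = "uuv"  [d.hot ++ "v"]
19. n10.key = false  [a.off > 7]
20. n14.live = true  [S₁.lim == 23]
21. n14.pre = "k"  [if S₁.key then S₁.fin else "k"]
22. n15.hot = "qn"  [terminal]
23. n16.depth = false  [terminal]
24. n14.fin = true  [not e.depth]
25. n14.acc = "qnk"  [d.hot ++ C.pre]
26. n8.lim = 12  [S₁.sig + S₁.lim - 32]
27. n8.sig = 0  [0]
28. n8.fin = "vqnk"  ["v" ++ C.acc]
29. n8.key = false  [not e.depth]
30. n1.lim = -5  [S₂.lim - 17]
31. n1.sig = 29  [S₁.sig * -2 + 83]
32. n1.fin = "kqvqnk"  [S₁.fin ++ S₂.fin]
33. n1.key = false  [S₁.lim > 19]
34. n0.lim = -2  [len(S₁.fin) - 8]
35. n0.sig = 20  [S₁.sig - 9]
36. n0.fin = "kqvqnkx"  [S₁.fin ++ "x"]
37. n0.key = true  [S₁.sig > 28]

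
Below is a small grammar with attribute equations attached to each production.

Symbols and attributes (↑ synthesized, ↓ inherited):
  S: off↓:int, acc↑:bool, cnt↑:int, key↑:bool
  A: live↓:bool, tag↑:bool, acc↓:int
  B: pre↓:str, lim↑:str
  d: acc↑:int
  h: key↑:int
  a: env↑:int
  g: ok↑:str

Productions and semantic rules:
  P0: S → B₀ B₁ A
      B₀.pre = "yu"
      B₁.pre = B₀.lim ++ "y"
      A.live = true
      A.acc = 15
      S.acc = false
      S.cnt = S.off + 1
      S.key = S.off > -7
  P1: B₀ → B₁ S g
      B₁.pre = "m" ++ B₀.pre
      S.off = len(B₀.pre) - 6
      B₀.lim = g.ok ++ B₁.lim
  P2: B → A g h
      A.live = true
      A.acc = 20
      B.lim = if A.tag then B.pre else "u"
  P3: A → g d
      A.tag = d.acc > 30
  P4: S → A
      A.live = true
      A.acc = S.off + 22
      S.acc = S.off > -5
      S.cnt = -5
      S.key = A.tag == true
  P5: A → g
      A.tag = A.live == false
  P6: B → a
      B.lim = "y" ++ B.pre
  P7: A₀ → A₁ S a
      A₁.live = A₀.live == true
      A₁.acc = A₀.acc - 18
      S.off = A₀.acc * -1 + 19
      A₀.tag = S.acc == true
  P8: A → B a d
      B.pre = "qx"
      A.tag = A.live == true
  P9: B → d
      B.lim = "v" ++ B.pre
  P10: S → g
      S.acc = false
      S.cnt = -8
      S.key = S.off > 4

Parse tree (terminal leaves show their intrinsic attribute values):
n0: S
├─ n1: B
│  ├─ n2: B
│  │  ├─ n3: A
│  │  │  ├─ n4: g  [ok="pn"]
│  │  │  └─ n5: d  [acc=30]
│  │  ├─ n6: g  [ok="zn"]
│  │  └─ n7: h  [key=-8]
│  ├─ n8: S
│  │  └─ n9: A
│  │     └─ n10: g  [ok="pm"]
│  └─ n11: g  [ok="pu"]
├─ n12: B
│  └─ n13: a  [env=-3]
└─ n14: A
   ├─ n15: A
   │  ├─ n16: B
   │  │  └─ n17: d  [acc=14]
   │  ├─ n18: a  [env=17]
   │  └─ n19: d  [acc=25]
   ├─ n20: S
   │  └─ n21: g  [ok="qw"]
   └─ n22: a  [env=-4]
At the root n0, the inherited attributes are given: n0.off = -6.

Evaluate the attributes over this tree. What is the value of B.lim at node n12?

"ypuuy"

1. n0.off = -6  [given at root]
2. n1.pre = "yu"  ["yu"]
3. n2.pre = "myu"  ["m" ++ B₀.pre]
4. n3.live = true  [true]
5. n3.acc = 20  [20]
6. n4.ok = "pn"  [terminal]
7. n5.acc = 30  [terminal]
8. n3.tag = false  [d.acc > 30]
9. n6.ok = "zn"  [terminal]
10. n7.key = -8  [terminal]
11. n2.lim = "u"  [if A.tag then B.pre else "u"]
12. n8.off = -4  [len(B₀.pre) - 6]
13. n9.live = true  [true]
14. n9.acc = 18  [S.off + 22]
15. n10.ok = "pm"  [terminal]
16. n9.tag = false  [A.live == false]
17. n8.acc = true  [S.off > -5]
18. n8.cnt = -5  [-5]
19. n8.key = false  [A.tag == true]
20. n11.ok = "pu"  [terminal]
21. n1.lim = "puu"  [g.ok ++ B₁.lim]
22. n12.pre = "puuy"  [B₀.lim ++ "y"]
23. n13.env = -3  [terminal]
24. n12.lim = "ypuuy"  ["y" ++ B.pre]
25. n14.live = true  [true]
26. n14.acc = 15  [15]
27. n15.live = true  [A₀.live == true]
28. n15.acc = -3  [A₀.acc - 18]
29. n16.pre = "qx"  ["qx"]
30. n17.acc = 14  [terminal]
31. n16.lim = "vqx"  ["v" ++ B.pre]
32. n18.env = 17  [terminal]
33. n19.acc = 25  [terminal]
34. n15.tag = true  [A.live == true]
35. n20.off = 4  [A₀.acc * -1 + 19]
36. n21.ok = "qw"  [terminal]
37. n20.acc = false  [false]
38. n20.cnt = -8  [-8]
39. n20.key = false  [S.off > 4]
40. n22.env = -4  [terminal]
41. n14.tag = false  [S.acc == true]
42. n0.acc = false  [false]
43. n0.cnt = -5  [S.off + 1]
44. n0.key = true  [S.off > -7]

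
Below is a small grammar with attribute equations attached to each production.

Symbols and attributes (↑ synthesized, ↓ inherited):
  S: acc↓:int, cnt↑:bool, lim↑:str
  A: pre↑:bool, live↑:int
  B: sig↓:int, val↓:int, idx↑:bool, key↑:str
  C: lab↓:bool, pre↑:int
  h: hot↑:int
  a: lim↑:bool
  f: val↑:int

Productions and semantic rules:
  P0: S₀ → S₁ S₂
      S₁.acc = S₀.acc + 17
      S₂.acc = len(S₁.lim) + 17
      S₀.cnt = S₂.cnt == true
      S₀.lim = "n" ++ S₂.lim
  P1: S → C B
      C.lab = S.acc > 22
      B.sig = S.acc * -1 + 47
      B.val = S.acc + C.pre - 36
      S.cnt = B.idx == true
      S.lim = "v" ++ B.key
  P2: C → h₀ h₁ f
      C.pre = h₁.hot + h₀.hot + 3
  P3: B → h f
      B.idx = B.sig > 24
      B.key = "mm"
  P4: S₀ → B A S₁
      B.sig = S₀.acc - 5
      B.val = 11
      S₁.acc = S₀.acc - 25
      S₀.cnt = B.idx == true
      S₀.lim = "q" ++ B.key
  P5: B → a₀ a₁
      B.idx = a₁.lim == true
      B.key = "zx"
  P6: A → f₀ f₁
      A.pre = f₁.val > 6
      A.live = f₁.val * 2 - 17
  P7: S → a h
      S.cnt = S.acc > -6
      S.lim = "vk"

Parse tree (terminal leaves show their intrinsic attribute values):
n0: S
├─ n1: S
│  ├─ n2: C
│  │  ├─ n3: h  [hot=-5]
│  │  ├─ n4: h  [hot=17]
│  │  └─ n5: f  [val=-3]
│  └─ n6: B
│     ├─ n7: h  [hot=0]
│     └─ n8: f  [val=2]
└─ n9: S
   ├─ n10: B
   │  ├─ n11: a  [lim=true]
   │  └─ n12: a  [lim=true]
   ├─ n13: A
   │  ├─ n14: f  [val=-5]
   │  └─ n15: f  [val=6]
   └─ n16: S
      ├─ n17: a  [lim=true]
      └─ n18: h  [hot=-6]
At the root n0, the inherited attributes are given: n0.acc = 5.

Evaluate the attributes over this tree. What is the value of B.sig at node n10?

15

1. n0.acc = 5  [given at root]
2. n1.acc = 22  [S₀.acc + 17]
3. n2.lab = false  [S.acc > 22]
4. n3.hot = -5  [terminal]
5. n4.hot = 17  [terminal]
6. n5.val = -3  [terminal]
7. n2.pre = 15  [h₁.hot + h₀.hot + 3]
8. n6.sig = 25  [S.acc * -1 + 47]
9. n6.val = 1  [S.acc + C.pre - 36]
10. n7.hot = 0  [terminal]
11. n8.val = 2  [terminal]
12. n6.idx = true  [B.sig > 24]
13. n6.key = "mm"  ["mm"]
14. n1.cnt = true  [B.idx == true]
15. n1.lim = "vmm"  ["v" ++ B.key]
16. n9.acc = 20  [len(S₁.lim) + 17]
17. n10.sig = 15  [S₀.acc - 5]
18. n10.val = 11  [11]
19. n11.lim = true  [terminal]
20. n12.lim = true  [terminal]
21. n10.idx = true  [a₁.lim == true]
22. n10.key = "zx"  ["zx"]
23. n14.val = -5  [terminal]
24. n15.val = 6  [terminal]
25. n13.pre = false  [f₁.val > 6]
26. n13.live = -5  [f₁.val * 2 - 17]
27. n16.acc = -5  [S₀.acc - 25]
28. n17.lim = true  [terminal]
29. n18.hot = -6  [terminal]
30. n16.cnt = true  [S.acc > -6]
31. n16.lim = "vk"  ["vk"]
32. n9.cnt = true  [B.idx == true]
33. n9.lim = "qzx"  ["q" ++ B.key]
34. n0.cnt = true  [S₂.cnt == true]
35. n0.lim = "nqzx"  ["n" ++ S₂.lim]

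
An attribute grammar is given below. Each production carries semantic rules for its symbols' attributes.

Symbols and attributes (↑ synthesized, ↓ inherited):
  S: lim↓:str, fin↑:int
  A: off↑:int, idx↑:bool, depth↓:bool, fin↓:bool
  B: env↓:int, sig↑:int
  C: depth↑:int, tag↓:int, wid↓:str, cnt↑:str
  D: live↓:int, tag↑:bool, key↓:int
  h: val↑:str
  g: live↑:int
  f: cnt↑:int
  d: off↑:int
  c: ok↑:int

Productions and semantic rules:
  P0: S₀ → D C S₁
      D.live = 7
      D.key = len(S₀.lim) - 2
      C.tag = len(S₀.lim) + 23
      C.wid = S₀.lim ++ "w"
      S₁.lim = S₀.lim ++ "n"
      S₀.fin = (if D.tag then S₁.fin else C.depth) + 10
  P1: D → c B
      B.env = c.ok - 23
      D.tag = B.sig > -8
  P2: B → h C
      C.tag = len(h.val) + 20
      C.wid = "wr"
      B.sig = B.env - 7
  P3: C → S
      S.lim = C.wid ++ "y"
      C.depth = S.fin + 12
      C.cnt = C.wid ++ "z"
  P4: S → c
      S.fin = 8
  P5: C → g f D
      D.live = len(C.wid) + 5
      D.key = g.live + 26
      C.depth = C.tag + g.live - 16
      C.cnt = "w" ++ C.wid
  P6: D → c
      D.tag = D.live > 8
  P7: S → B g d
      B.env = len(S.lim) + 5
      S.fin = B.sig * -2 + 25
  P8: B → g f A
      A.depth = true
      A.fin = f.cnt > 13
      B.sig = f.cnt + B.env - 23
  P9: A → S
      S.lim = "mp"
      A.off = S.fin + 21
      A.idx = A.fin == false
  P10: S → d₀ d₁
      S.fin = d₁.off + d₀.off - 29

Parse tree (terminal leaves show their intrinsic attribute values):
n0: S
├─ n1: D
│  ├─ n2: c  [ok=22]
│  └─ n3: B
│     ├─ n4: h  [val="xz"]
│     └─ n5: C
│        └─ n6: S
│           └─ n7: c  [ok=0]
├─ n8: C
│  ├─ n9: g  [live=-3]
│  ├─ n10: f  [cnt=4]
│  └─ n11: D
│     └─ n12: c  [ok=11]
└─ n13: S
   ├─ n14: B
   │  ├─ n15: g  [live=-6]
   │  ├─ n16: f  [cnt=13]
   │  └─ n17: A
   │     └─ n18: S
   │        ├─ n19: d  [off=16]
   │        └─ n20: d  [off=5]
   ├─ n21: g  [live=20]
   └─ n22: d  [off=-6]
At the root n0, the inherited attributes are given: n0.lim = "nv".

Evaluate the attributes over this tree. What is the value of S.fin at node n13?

29

1. n0.lim = "nv"  [given at root]
2. n1.live = 7  [7]
3. n1.key = 0  [len(S₀.lim) - 2]
4. n2.ok = 22  [terminal]
5. n3.env = -1  [c.ok - 23]
6. n4.val = "xz"  [terminal]
7. n5.tag = 22  [len(h.val) + 20]
8. n5.wid = "wr"  ["wr"]
9. n6.lim = "wry"  [C.wid ++ "y"]
10. n7.ok = 0  [terminal]
11. n6.fin = 8  [8]
12. n5.depth = 20  [S.fin + 12]
13. n5.cnt = "wrz"  [C.wid ++ "z"]
14. n3.sig = -8  [B.env - 7]
15. n1.tag = false  [B.sig > -8]
16. n8.tag = 25  [len(S₀.lim) + 23]
17. n8.wid = "nvw"  [S₀.lim ++ "w"]
18. n9.live = -3  [terminal]
19. n10.cnt = 4  [terminal]
20. n11.live = 8  [len(C.wid) + 5]
21. n11.key = 23  [g.live + 26]
22. n12.ok = 11  [terminal]
23. n11.tag = false  [D.live > 8]
24. n8.depth = 6  [C.tag + g.live - 16]
25. n8.cnt = "wnvw"  ["w" ++ C.wid]
26. n13.lim = "nvn"  [S₀.lim ++ "n"]
27. n14.env = 8  [len(S.lim) + 5]
28. n15.live = -6  [terminal]
29. n16.cnt = 13  [terminal]
30. n17.depth = true  [true]
31. n17.fin = false  [f.cnt > 13]
32. n18.lim = "mp"  ["mp"]
33. n19.off = 16  [terminal]
34. n20.off = 5  [terminal]
35. n18.fin = -8  [d₁.off + d₀.off - 29]
36. n17.off = 13  [S.fin + 21]
37. n17.idx = true  [A.fin == false]
38. n14.sig = -2  [f.cnt + B.env - 23]
39. n21.live = 20  [terminal]
40. n22.off = -6  [terminal]
41. n13.fin = 29  [B.sig * -2 + 25]
42. n0.fin = 16  [(if D.tag then S₁.fin else C.depth) + 10]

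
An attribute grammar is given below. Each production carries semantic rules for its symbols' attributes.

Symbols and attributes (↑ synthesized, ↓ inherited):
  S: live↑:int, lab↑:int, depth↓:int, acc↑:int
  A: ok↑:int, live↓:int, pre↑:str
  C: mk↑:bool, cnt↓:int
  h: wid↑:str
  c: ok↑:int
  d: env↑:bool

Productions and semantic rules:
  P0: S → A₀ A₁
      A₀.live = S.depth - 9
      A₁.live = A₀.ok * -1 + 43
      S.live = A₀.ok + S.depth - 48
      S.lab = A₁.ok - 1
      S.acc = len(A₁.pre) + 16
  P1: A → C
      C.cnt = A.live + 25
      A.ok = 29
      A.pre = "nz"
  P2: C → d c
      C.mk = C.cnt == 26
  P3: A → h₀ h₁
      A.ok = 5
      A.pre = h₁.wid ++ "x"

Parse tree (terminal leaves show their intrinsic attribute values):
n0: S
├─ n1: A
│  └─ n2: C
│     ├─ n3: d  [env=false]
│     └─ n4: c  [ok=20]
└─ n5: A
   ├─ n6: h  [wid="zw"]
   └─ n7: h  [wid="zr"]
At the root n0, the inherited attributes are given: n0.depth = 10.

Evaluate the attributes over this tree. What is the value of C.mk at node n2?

true

1. n0.depth = 10  [given at root]
2. n1.live = 1  [S.depth - 9]
3. n2.cnt = 26  [A.live + 25]
4. n3.env = false  [terminal]
5. n4.ok = 20  [terminal]
6. n2.mk = true  [C.cnt == 26]
7. n1.ok = 29  [29]
8. n1.pre = "nz"  ["nz"]
9. n5.live = 14  [A₀.ok * -1 + 43]
10. n6.wid = "zw"  [terminal]
11. n7.wid = "zr"  [terminal]
12. n5.ok = 5  [5]
13. n5.pre = "zrx"  [h₁.wid ++ "x"]
14. n0.live = -9  [A₀.ok + S.depth - 48]
15. n0.lab = 4  [A₁.ok - 1]
16. n0.acc = 19  [len(A₁.pre) + 16]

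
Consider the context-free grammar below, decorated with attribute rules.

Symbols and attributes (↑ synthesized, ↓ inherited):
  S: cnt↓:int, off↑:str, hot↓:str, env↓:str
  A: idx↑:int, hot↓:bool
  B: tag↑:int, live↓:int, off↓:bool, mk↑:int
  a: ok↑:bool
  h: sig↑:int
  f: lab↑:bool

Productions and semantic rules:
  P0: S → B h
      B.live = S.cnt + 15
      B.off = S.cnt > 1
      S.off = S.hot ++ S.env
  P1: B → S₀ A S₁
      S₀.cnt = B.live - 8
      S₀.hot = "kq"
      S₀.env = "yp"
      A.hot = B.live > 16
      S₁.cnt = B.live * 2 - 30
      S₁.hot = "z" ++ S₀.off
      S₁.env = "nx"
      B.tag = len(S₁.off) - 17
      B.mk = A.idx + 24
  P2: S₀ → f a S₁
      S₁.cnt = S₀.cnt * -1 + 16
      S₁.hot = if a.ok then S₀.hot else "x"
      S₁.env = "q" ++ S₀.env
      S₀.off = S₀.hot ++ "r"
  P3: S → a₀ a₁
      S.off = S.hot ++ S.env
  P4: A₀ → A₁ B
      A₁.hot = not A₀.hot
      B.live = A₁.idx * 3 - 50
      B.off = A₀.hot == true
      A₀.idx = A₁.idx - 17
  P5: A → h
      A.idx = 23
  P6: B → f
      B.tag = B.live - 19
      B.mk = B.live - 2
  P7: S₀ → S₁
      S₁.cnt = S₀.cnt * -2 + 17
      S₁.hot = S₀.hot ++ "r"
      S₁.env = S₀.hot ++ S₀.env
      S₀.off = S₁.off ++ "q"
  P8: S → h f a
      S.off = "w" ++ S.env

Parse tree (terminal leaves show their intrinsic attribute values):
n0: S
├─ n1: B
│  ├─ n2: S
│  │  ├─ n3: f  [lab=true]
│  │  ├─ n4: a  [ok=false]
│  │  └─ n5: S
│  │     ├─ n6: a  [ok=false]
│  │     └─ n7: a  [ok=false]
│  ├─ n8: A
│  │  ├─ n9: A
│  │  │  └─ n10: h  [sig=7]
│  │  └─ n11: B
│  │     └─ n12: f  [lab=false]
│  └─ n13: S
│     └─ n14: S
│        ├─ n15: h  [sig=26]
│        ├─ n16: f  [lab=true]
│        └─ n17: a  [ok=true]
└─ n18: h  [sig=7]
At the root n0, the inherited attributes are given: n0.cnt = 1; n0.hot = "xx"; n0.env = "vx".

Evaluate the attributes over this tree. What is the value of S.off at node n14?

1. n0.cnt = 1  [given at root]
2. n0.hot = "xx"  [given at root]
3. n0.env = "vx"  [given at root]
4. n1.live = 16  [S.cnt + 15]
5. n1.off = false  [S.cnt > 1]
6. n2.cnt = 8  [B.live - 8]
7. n2.hot = "kq"  ["kq"]
8. n2.env = "yp"  ["yp"]
9. n3.lab = true  [terminal]
10. n4.ok = false  [terminal]
11. n5.cnt = 8  [S₀.cnt * -1 + 16]
12. n5.hot = "x"  [if a.ok then S₀.hot else "x"]
13. n5.env = "qyp"  ["q" ++ S₀.env]
14. n6.ok = false  [terminal]
15. n7.ok = false  [terminal]
16. n5.off = "xqyp"  [S.hot ++ S.env]
17. n2.off = "kqr"  [S₀.hot ++ "r"]
18. n8.hot = false  [B.live > 16]
19. n9.hot = true  [not A₀.hot]
20. n10.sig = 7  [terminal]
21. n9.idx = 23  [23]
22. n11.live = 19  [A₁.idx * 3 - 50]
23. n11.off = false  [A₀.hot == true]
24. n12.lab = false  [terminal]
25. n11.tag = 0  [B.live - 19]
26. n11.mk = 17  [B.live - 2]
27. n8.idx = 6  [A₁.idx - 17]
28. n13.cnt = 2  [B.live * 2 - 30]
29. n13.hot = "zkqr"  ["z" ++ S₀.off]
30. n13.env = "nx"  ["nx"]
31. n14.cnt = 13  [S₀.cnt * -2 + 17]
32. n14.hot = "zkqrr"  [S₀.hot ++ "r"]
33. n14.env = "zkqrnx"  [S₀.hot ++ S₀.env]
34. n15.sig = 26  [terminal]
35. n16.lab = true  [terminal]
36. n17.ok = true  [terminal]
37. n14.off = "wzkqrnx"  ["w" ++ S.env]
38. n13.off = "wzkqrnxq"  [S₁.off ++ "q"]
39. n1.tag = -9  [len(S₁.off) - 17]
40. n1.mk = 30  [A.idx + 24]
41. n18.sig = 7  [terminal]
42. n0.off = "xxvx"  [S.hot ++ S.env]

"wzkqrnx"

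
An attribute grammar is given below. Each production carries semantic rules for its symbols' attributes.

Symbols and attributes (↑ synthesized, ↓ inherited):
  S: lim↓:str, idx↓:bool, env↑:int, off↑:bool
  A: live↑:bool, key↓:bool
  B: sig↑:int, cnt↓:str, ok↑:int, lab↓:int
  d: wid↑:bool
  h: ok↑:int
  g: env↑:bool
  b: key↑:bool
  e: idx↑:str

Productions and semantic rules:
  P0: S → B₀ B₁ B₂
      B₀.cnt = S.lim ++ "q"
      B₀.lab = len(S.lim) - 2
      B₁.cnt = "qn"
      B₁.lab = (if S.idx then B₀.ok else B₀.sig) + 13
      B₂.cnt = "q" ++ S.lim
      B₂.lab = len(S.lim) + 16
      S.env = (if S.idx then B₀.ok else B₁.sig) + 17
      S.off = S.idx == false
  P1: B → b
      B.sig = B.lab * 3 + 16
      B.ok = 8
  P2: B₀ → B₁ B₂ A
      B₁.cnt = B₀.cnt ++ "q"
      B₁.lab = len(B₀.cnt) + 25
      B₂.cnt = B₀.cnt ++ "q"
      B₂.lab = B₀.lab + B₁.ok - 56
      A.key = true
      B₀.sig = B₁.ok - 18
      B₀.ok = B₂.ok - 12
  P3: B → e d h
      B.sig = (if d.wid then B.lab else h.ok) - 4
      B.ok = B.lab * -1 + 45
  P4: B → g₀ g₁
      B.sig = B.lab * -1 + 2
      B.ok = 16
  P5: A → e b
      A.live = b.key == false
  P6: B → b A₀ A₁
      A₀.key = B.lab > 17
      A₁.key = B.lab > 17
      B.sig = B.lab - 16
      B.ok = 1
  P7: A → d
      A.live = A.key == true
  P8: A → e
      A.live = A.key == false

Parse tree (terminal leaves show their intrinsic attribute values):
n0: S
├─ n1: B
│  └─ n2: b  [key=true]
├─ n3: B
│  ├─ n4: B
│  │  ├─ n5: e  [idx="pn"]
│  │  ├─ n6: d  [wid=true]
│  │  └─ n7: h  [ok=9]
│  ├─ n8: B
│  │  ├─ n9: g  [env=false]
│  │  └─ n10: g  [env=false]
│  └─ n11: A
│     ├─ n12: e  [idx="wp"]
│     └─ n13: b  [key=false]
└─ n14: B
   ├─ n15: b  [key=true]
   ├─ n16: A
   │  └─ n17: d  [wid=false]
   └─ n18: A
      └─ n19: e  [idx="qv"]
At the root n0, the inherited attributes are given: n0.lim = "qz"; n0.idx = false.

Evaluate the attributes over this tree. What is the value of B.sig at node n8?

1. n0.lim = "qz"  [given at root]
2. n0.idx = false  [given at root]
3. n1.cnt = "qzq"  [S.lim ++ "q"]
4. n1.lab = 0  [len(S.lim) - 2]
5. n2.key = true  [terminal]
6. n1.sig = 16  [B.lab * 3 + 16]
7. n1.ok = 8  [8]
8. n3.cnt = "qn"  ["qn"]
9. n3.lab = 29  [(if S.idx then B₀.ok else B₀.sig) + 13]
10. n4.cnt = "qnq"  [B₀.cnt ++ "q"]
11. n4.lab = 27  [len(B₀.cnt) + 25]
12. n5.idx = "pn"  [terminal]
13. n6.wid = true  [terminal]
14. n7.ok = 9  [terminal]
15. n4.sig = 23  [(if d.wid then B.lab else h.ok) - 4]
16. n4.ok = 18  [B.lab * -1 + 45]
17. n8.cnt = "qnq"  [B₀.cnt ++ "q"]
18. n8.lab = -9  [B₀.lab + B₁.ok - 56]
19. n9.env = false  [terminal]
20. n10.env = false  [terminal]
21. n8.sig = 11  [B.lab * -1 + 2]
22. n8.ok = 16  [16]
23. n11.key = true  [true]
24. n12.idx = "wp"  [terminal]
25. n13.key = false  [terminal]
26. n11.live = true  [b.key == false]
27. n3.sig = 0  [B₁.ok - 18]
28. n3.ok = 4  [B₂.ok - 12]
29. n14.cnt = "qqz"  ["q" ++ S.lim]
30. n14.lab = 18  [len(S.lim) + 16]
31. n15.key = true  [terminal]
32. n16.key = true  [B.lab > 17]
33. n17.wid = false  [terminal]
34. n16.live = true  [A.key == true]
35. n18.key = true  [B.lab > 17]
36. n19.idx = "qv"  [terminal]
37. n18.live = false  [A.key == false]
38. n14.sig = 2  [B.lab - 16]
39. n14.ok = 1  [1]
40. n0.env = 17  [(if S.idx then B₀.ok else B₁.sig) + 17]
41. n0.off = true  [S.idx == false]

11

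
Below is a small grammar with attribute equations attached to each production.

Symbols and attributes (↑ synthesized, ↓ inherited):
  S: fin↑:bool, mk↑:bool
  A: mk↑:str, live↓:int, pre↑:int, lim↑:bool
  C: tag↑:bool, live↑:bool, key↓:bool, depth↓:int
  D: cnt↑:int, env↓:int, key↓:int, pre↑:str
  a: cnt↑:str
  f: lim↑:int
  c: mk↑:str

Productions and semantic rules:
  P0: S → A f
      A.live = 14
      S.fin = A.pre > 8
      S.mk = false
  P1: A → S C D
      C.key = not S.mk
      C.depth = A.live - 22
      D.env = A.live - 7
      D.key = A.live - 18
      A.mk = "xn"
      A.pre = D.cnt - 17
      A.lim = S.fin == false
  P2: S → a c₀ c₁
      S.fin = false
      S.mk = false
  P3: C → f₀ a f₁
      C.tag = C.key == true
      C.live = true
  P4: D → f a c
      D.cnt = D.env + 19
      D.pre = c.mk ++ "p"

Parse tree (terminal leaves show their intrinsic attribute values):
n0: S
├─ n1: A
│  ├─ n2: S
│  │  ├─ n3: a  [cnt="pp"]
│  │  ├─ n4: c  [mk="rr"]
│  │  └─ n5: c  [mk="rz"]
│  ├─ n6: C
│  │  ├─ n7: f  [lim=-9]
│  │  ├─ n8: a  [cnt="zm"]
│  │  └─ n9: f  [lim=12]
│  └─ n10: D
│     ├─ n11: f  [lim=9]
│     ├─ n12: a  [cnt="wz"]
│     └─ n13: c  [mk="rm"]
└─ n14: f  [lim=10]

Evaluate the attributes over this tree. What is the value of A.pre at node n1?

1. n1.live = 14  [14]
2. n3.cnt = "pp"  [terminal]
3. n4.mk = "rr"  [terminal]
4. n5.mk = "rz"  [terminal]
5. n2.fin = false  [false]
6. n2.mk = false  [false]
7. n6.key = true  [not S.mk]
8. n6.depth = -8  [A.live - 22]
9. n7.lim = -9  [terminal]
10. n8.cnt = "zm"  [terminal]
11. n9.lim = 12  [terminal]
12. n6.tag = true  [C.key == true]
13. n6.live = true  [true]
14. n10.env = 7  [A.live - 7]
15. n10.key = -4  [A.live - 18]
16. n11.lim = 9  [terminal]
17. n12.cnt = "wz"  [terminal]
18. n13.mk = "rm"  [terminal]
19. n10.cnt = 26  [D.env + 19]
20. n10.pre = "rmp"  [c.mk ++ "p"]
21. n1.mk = "xn"  ["xn"]
22. n1.pre = 9  [D.cnt - 17]
23. n1.lim = true  [S.fin == false]
24. n14.lim = 10  [terminal]
25. n0.fin = true  [A.pre > 8]
26. n0.mk = false  [false]

9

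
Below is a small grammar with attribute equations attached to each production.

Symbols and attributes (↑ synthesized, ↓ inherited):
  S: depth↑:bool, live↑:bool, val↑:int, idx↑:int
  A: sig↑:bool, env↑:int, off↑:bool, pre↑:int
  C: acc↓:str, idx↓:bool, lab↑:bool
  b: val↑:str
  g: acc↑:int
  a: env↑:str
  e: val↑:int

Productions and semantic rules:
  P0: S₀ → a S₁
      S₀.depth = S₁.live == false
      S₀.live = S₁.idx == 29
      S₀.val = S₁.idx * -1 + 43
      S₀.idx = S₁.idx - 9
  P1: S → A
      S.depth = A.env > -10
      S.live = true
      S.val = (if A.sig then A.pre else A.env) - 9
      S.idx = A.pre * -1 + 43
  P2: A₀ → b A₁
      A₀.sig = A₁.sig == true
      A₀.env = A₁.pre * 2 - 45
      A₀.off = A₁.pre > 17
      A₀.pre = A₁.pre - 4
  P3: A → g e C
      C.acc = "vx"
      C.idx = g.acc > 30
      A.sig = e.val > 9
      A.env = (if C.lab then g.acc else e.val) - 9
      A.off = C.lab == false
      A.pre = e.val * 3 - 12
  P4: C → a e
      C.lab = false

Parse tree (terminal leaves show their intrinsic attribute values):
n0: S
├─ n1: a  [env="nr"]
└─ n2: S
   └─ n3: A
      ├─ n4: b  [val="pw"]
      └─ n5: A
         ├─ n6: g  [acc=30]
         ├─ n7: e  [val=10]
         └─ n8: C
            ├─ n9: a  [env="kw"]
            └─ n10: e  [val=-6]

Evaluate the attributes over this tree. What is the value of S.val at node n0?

1. n1.env = "nr"  [terminal]
2. n4.val = "pw"  [terminal]
3. n6.acc = 30  [terminal]
4. n7.val = 10  [terminal]
5. n8.acc = "vx"  ["vx"]
6. n8.idx = false  [g.acc > 30]
7. n9.env = "kw"  [terminal]
8. n10.val = -6  [terminal]
9. n8.lab = false  [false]
10. n5.sig = true  [e.val > 9]
11. n5.env = 1  [(if C.lab then g.acc else e.val) - 9]
12. n5.off = true  [C.lab == false]
13. n5.pre = 18  [e.val * 3 - 12]
14. n3.sig = true  [A₁.sig == true]
15. n3.env = -9  [A₁.pre * 2 - 45]
16. n3.off = true  [A₁.pre > 17]
17. n3.pre = 14  [A₁.pre - 4]
18. n2.depth = true  [A.env > -10]
19. n2.live = true  [true]
20. n2.val = 5  [(if A.sig then A.pre else A.env) - 9]
21. n2.idx = 29  [A.pre * -1 + 43]
22. n0.depth = false  [S₁.live == false]
23. n0.live = true  [S₁.idx == 29]
24. n0.val = 14  [S₁.idx * -1 + 43]
25. n0.idx = 20  [S₁.idx - 9]

14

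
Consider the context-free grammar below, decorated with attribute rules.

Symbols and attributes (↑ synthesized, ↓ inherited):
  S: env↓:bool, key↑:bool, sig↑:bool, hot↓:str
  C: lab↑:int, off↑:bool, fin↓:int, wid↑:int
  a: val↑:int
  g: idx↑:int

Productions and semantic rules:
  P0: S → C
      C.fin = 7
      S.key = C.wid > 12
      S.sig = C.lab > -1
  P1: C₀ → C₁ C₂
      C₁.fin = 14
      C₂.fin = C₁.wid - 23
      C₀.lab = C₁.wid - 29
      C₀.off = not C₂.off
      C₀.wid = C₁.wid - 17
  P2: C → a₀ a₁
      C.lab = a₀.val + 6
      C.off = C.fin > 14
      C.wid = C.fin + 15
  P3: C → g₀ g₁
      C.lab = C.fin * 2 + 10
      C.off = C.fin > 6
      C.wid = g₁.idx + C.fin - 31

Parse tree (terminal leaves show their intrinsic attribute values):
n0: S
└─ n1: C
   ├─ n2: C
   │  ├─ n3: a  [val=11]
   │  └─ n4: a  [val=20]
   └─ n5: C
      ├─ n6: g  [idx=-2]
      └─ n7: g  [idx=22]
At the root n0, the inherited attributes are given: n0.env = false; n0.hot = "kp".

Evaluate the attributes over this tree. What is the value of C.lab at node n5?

1. n0.env = false  [given at root]
2. n0.hot = "kp"  [given at root]
3. n1.fin = 7  [7]
4. n2.fin = 14  [14]
5. n3.val = 11  [terminal]
6. n4.val = 20  [terminal]
7. n2.lab = 17  [a₀.val + 6]
8. n2.off = false  [C.fin > 14]
9. n2.wid = 29  [C.fin + 15]
10. n5.fin = 6  [C₁.wid - 23]
11. n6.idx = -2  [terminal]
12. n7.idx = 22  [terminal]
13. n5.lab = 22  [C.fin * 2 + 10]
14. n5.off = false  [C.fin > 6]
15. n5.wid = -3  [g₁.idx + C.fin - 31]
16. n1.lab = 0  [C₁.wid - 29]
17. n1.off = true  [not C₂.off]
18. n1.wid = 12  [C₁.wid - 17]
19. n0.key = false  [C.wid > 12]
20. n0.sig = true  [C.lab > -1]

22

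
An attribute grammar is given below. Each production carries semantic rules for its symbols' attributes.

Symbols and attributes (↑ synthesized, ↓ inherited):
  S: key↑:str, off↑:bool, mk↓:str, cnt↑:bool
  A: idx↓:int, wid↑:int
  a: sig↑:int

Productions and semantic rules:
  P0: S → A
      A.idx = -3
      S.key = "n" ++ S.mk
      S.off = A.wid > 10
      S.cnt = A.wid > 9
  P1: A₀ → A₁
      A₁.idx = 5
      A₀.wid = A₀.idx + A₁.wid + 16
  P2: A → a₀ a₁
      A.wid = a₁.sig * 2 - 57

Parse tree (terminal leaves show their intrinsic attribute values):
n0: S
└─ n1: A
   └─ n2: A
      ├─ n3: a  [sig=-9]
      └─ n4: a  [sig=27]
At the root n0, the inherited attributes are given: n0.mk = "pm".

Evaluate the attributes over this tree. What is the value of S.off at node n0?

false

1. n0.mk = "pm"  [given at root]
2. n1.idx = -3  [-3]
3. n2.idx = 5  [5]
4. n3.sig = -9  [terminal]
5. n4.sig = 27  [terminal]
6. n2.wid = -3  [a₁.sig * 2 - 57]
7. n1.wid = 10  [A₀.idx + A₁.wid + 16]
8. n0.key = "npm"  ["n" ++ S.mk]
9. n0.off = false  [A.wid > 10]
10. n0.cnt = true  [A.wid > 9]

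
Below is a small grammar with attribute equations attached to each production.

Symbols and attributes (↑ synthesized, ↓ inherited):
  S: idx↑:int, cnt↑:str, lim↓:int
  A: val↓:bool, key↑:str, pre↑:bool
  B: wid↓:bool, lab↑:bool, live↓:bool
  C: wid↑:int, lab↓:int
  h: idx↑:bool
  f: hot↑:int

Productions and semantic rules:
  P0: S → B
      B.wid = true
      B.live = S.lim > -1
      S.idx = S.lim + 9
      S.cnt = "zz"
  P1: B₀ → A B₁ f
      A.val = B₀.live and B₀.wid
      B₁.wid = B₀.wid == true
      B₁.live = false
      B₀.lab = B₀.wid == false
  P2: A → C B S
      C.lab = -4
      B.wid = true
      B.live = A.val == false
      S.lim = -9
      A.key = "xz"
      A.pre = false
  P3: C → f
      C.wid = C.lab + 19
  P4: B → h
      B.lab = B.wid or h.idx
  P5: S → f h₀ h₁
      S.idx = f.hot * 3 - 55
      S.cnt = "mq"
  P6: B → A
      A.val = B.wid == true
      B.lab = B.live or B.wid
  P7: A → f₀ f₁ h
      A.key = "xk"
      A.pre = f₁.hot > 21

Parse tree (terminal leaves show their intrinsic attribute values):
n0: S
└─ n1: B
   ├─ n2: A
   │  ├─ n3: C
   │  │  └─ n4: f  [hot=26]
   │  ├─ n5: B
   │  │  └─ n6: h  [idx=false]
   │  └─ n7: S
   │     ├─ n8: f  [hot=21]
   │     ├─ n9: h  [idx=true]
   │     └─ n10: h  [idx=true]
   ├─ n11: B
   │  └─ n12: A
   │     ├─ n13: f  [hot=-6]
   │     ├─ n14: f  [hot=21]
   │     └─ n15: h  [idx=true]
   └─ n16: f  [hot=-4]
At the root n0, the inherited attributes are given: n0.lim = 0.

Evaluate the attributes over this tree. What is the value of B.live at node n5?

1. n0.lim = 0  [given at root]
2. n1.wid = true  [true]
3. n1.live = true  [S.lim > -1]
4. n2.val = true  [B₀.live and B₀.wid]
5. n3.lab = -4  [-4]
6. n4.hot = 26  [terminal]
7. n3.wid = 15  [C.lab + 19]
8. n5.wid = true  [true]
9. n5.live = false  [A.val == false]
10. n6.idx = false  [terminal]
11. n5.lab = true  [B.wid or h.idx]
12. n7.lim = -9  [-9]
13. n8.hot = 21  [terminal]
14. n9.idx = true  [terminal]
15. n10.idx = true  [terminal]
16. n7.idx = 8  [f.hot * 3 - 55]
17. n7.cnt = "mq"  ["mq"]
18. n2.key = "xz"  ["xz"]
19. n2.pre = false  [false]
20. n11.wid = true  [B₀.wid == true]
21. n11.live = false  [false]
22. n12.val = true  [B.wid == true]
23. n13.hot = -6  [terminal]
24. n14.hot = 21  [terminal]
25. n15.idx = true  [terminal]
26. n12.key = "xk"  ["xk"]
27. n12.pre = false  [f₁.hot > 21]
28. n11.lab = true  [B.live or B.wid]
29. n16.hot = -4  [terminal]
30. n1.lab = false  [B₀.wid == false]
31. n0.idx = 9  [S.lim + 9]
32. n0.cnt = "zz"  ["zz"]

false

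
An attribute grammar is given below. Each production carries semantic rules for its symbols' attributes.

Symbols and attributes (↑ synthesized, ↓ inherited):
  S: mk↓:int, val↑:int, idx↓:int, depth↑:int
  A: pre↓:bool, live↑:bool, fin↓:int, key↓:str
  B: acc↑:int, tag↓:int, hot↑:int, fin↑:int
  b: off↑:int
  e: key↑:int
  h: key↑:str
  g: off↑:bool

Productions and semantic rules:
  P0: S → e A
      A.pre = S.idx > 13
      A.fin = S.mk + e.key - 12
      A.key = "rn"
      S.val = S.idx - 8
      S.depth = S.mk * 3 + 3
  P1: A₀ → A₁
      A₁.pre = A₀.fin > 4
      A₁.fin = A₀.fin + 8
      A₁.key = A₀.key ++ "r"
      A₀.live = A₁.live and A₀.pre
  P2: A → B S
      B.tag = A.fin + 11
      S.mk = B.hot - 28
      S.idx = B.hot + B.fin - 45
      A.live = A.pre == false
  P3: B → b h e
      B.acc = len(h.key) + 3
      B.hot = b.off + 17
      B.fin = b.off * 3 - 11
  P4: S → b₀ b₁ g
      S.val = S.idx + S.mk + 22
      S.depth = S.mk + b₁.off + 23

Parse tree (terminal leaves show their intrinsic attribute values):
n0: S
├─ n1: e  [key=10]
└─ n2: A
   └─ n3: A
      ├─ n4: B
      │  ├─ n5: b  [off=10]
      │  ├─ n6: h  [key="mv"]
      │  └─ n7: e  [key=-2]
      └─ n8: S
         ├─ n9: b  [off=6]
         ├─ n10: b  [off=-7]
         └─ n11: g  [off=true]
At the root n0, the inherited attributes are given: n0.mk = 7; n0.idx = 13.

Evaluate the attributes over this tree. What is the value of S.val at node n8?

1. n0.mk = 7  [given at root]
2. n0.idx = 13  [given at root]
3. n1.key = 10  [terminal]
4. n2.pre = false  [S.idx > 13]
5. n2.fin = 5  [S.mk + e.key - 12]
6. n2.key = "rn"  ["rn"]
7. n3.pre = true  [A₀.fin > 4]
8. n3.fin = 13  [A₀.fin + 8]
9. n3.key = "rnr"  [A₀.key ++ "r"]
10. n4.tag = 24  [A.fin + 11]
11. n5.off = 10  [terminal]
12. n6.key = "mv"  [terminal]
13. n7.key = -2  [terminal]
14. n4.acc = 5  [len(h.key) + 3]
15. n4.hot = 27  [b.off + 17]
16. n4.fin = 19  [b.off * 3 - 11]
17. n8.mk = -1  [B.hot - 28]
18. n8.idx = 1  [B.hot + B.fin - 45]
19. n9.off = 6  [terminal]
20. n10.off = -7  [terminal]
21. n11.off = true  [terminal]
22. n8.val = 22  [S.idx + S.mk + 22]
23. n8.depth = 15  [S.mk + b₁.off + 23]
24. n3.live = false  [A.pre == false]
25. n2.live = false  [A₁.live and A₀.pre]
26. n0.val = 5  [S.idx - 8]
27. n0.depth = 24  [S.mk * 3 + 3]

22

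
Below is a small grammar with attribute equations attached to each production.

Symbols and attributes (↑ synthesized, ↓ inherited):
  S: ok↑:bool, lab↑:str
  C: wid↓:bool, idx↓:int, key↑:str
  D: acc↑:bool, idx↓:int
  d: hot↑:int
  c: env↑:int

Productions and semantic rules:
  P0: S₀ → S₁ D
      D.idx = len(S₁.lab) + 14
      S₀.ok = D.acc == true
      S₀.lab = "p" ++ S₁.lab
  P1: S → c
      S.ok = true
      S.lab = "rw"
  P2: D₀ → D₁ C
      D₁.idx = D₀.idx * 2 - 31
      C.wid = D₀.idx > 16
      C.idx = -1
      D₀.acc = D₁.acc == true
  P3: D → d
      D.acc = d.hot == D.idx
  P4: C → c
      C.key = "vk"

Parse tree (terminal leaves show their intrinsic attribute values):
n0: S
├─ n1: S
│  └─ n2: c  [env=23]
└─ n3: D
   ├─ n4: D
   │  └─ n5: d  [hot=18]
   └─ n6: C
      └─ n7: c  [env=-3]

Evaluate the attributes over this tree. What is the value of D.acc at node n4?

1. n2.env = 23  [terminal]
2. n1.ok = true  [true]
3. n1.lab = "rw"  ["rw"]
4. n3.idx = 16  [len(S₁.lab) + 14]
5. n4.idx = 1  [D₀.idx * 2 - 31]
6. n5.hot = 18  [terminal]
7. n4.acc = false  [d.hot == D.idx]
8. n6.wid = false  [D₀.idx > 16]
9. n6.idx = -1  [-1]
10. n7.env = -3  [terminal]
11. n6.key = "vk"  ["vk"]
12. n3.acc = false  [D₁.acc == true]
13. n0.ok = false  [D.acc == true]
14. n0.lab = "prw"  ["p" ++ S₁.lab]

false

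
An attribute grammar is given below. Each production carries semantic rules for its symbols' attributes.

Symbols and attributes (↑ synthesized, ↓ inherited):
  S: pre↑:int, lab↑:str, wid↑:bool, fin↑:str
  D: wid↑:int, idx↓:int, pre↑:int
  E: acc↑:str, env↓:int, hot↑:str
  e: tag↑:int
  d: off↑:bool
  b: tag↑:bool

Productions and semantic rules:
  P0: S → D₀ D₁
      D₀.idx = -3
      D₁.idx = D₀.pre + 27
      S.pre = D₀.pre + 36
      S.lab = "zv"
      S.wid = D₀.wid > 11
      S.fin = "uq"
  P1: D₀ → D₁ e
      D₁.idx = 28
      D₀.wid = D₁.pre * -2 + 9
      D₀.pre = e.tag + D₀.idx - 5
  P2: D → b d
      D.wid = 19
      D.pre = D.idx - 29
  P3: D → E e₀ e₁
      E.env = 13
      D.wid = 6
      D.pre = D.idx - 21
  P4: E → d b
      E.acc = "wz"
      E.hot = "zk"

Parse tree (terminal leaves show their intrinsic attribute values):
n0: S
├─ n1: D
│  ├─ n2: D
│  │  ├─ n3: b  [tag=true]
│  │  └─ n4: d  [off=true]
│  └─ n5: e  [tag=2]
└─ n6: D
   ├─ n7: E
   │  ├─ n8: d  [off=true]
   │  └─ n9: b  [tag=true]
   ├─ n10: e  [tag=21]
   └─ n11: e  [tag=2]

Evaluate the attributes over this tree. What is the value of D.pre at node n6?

0

1. n1.idx = -3  [-3]
2. n2.idx = 28  [28]
3. n3.tag = true  [terminal]
4. n4.off = true  [terminal]
5. n2.wid = 19  [19]
6. n2.pre = -1  [D.idx - 29]
7. n5.tag = 2  [terminal]
8. n1.wid = 11  [D₁.pre * -2 + 9]
9. n1.pre = -6  [e.tag + D₀.idx - 5]
10. n6.idx = 21  [D₀.pre + 27]
11. n7.env = 13  [13]
12. n8.off = true  [terminal]
13. n9.tag = true  [terminal]
14. n7.acc = "wz"  ["wz"]
15. n7.hot = "zk"  ["zk"]
16. n10.tag = 21  [terminal]
17. n11.tag = 2  [terminal]
18. n6.wid = 6  [6]
19. n6.pre = 0  [D.idx - 21]
20. n0.pre = 30  [D₀.pre + 36]
21. n0.lab = "zv"  ["zv"]
22. n0.wid = false  [D₀.wid > 11]
23. n0.fin = "uq"  ["uq"]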